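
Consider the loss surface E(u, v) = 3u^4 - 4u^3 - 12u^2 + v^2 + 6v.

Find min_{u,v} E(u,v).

-41

E(u,v) separates as P(u) + Q(v), so its minimum is min P + min Q.
P'(u) = 12u(u - 2)(u + 1) vanishes at u ∈ {-1, 0, 2}; Q'(v) = 2v + 6 vanishes at v ∈ {-3}.
Local minima of P (where P''>0): P(-1)=-5, P(2)=-32. Local minima of Q: Q(-3)=-9.
So the global minimum of E is P(2) + Q(-3) = -32 − 9 = -41, attained at (2, -3).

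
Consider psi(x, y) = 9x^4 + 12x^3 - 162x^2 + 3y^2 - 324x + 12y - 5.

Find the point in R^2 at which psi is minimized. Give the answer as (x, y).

(3, -2)

psi(x,y) separates as P(x) + Q(y) − 5, so its minimum is min P + min Q − 5.
P'(x) = 36(x - 3)(x + 1)(x + 3) vanishes at x ∈ {-3, -1, 3}; Q'(y) = 6y + 12 vanishes at y ∈ {-2}.
Local minima of P (where P''>0): P(-3)=-81, P(3)=-1377. Local minima of Q: Q(-2)=-12.
So the global minimum of psi is P(3) + Q(-2) − 5 = -1377 − 12 − 5 = -1394, attained at (3, -2).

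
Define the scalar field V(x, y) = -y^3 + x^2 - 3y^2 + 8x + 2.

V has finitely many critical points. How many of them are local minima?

1

V separates as a function of x plus a function of y, so ∇V=0 decouples.
∂V/∂x = 2(x + 4) = 0 at x ∈ {-4}; ∂V/∂y = -3y(y + 2) = 0 at y ∈ {-2, 0}.
The Hessian is diagonal: diag(V_xx, V_yy). Second derivatives: V_xx(-4)=2; V_yy(-2)=6, V_yy(0)=-6.
Local minima occur where both diagonal entries positive: (-4, -2). Count: 1.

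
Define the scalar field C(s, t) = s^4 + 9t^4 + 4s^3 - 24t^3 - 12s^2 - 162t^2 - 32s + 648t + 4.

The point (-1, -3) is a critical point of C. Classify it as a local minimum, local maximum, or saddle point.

saddle point

The mixed partial ∂²C/∂s∂t is 0, so the Hessian at any point is diag(C_ss, C_tt) = diag(12(s^2 + 2s - 2), 36(3t^2 - 4t - 9)).
At (-1, -3): H = diag(-36, 1080).
The eigenvalues have opposite signs, so H is indefinite: a saddle point.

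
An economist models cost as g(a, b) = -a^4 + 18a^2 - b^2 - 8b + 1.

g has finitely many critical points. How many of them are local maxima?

2

g separates as a function of a plus a function of b, so ∇g=0 decouples.
∂g/∂a = -4a(a - 3)(a + 3) = 0 at a ∈ {-3, 0, 3}; ∂g/∂b = -2(b + 4) = 0 at b ∈ {-4}.
The Hessian is diagonal: diag(g_aa, g_bb). Second derivatives: g_aa(-3)=-72, g_aa(0)=36, g_aa(3)=-72; g_bb(-4)=-2.
Local maxima occur where both diagonal entries negative: (-3, -4), (3, -4). Count: 2.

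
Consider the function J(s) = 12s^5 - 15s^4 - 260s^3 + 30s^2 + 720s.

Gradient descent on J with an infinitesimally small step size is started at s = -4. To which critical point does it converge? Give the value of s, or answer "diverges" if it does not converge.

diverges

J'(s) = 60(s - 4)(s - 1)(s + 1)(s + 3), so J'(-4) = 7200.
Gradient descent moves in the -J' direction, i.e. s is decreasing.
There is no critical point below s=-4, and J' keeps the same sign, so the iterate runs off to −∞.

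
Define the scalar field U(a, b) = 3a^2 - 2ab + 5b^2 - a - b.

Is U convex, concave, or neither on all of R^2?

convex

U is quadratic, so its Hessian is the constant matrix H = [[6, -2], [-2, 10]].
det(H) = 56, tr(H) = 16.
det(H) > 0 and tr(H) > 0, so H is positive definite everywhere: convex.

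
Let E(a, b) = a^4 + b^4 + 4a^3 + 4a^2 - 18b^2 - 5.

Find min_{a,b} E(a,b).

-86

E(a,b) separates as P(a) + Q(b) − 5, so its minimum is min P + min Q − 5.
P'(a) = 4a(a + 1)(a + 2) vanishes at a ∈ {-2, -1, 0}; Q'(b) = 4b(b - 3)(b + 3) vanishes at b ∈ {-3, 0, 3}.
Local minima of P (where P''>0): P(-2)=0, P(0)=0. Local minima of Q: Q(-3)=-81, Q(3)=-81.
So the global minimum of E is P(-2) + Q(-3) − 5 = 0 − 81 − 5 = -86, attained at (-2, -3).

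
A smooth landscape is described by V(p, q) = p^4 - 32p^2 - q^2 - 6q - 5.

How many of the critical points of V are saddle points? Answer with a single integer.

2

V separates as a function of p plus a function of q, so ∇V=0 decouples.
∂V/∂p = 4p(p - 4)(p + 4) = 0 at p ∈ {-4, 0, 4}; ∂V/∂q = -2(q + 3) = 0 at q ∈ {-3}.
The Hessian is diagonal: diag(V_pp, V_qq). Second derivatives: V_pp(-4)=128, V_pp(0)=-64, V_pp(4)=128; V_qq(-3)=-2.
Saddle points occur where the two diagonal entries have opposite signs: (-4, -3), (4, -3). Count: 2.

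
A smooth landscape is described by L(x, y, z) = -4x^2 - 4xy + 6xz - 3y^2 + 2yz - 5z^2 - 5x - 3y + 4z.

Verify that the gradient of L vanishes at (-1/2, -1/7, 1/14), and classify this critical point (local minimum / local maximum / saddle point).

∇L = (-8x - 4y + 6z - 5, -4x - 6y + 2z - 3, 6x + 2y - 10z + 4); substituting (-1/2, -1/7, 1/14) gives ∇L = (0, 0, 0), so (-1/2, -1/7, 1/14) is indeed a critical point.
The Hessian is constant: H = [[-8, -4, 6], [-4, -6, 2], [6, 2, -10]].
Leading principal minors: Δ₁ = -8, Δ₂ = 32, Δ₃ = -168.
The minors alternate sign starting negative (−, +, −), so H is negative definite: a local maximum.

local maximum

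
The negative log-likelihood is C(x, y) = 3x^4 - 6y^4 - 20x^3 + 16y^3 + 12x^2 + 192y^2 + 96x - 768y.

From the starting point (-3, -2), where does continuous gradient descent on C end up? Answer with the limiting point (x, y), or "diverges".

C is separable, so gradient descent decouples: x follows -∂C/∂x, y follows -∂C/∂y.
∂C/∂x = 12(x - 4)(x - 2)(x + 1); at x=-3 this is -840, so x increases.
∂C/∂y = -24(y - 4)(y - 2)(y + 4); at y=-2 this is -1152, so y increases.
x converges to its nearest critical value -1 (a local min of the x-part); y converges to 2. The iterate converges to (-1, 2).

(-1, 2)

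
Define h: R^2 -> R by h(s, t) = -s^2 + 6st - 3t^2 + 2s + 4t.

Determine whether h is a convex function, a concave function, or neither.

neither

h is quadratic, so its Hessian is the constant matrix H = [[-2, 6], [6, -6]].
det(H) = -24, tr(H) = -8.
det(H) < 0, so H is indefinite: neither convex nor concave.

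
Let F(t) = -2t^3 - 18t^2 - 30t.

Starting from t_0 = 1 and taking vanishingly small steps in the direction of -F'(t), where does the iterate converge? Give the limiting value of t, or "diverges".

F'(t) = -6(t + 1)(t + 5), so F'(1) = -72.
Gradient descent moves in the -F' direction, i.e. t is increasing.
There is no critical point above t=1, and F' keeps the same sign, so the iterate runs off to +∞.

diverges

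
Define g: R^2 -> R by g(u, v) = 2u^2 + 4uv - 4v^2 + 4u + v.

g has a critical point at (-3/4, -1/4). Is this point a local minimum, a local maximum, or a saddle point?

saddle point

The Hessian of g is constant: H = [[4, 4], [4, -8]].
det(H) = 4·(-8) − 4² = -48.
Since det(H) < 0, H is indefinite and the critical point is a saddle point.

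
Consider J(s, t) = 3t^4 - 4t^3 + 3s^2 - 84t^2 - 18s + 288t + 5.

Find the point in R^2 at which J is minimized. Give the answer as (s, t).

J(s,t) separates as P(s) + Q(t) + 5, so its minimum is min P + min Q + 5.
P'(s) = 6s - 18 vanishes at s ∈ {3}; Q'(t) = 12(t - 3)(t - 2)(t + 4) vanishes at t ∈ {-4, 2, 3}.
Local minima of P (where P''>0): P(3)=-27. Local minima of Q: Q(-4)=-1472, Q(3)=243.
So the global minimum of J is P(3) + Q(-4) + 5 = -27 − 1472 + 5 = -1494, attained at (3, -4).

(3, -4)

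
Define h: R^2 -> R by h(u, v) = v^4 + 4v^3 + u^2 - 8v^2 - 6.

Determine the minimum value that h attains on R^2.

h(u,v) separates as P(u) + Q(v) − 6, so its minimum is min P + min Q − 6.
P'(u) = 2u vanishes at u ∈ {0}; Q'(v) = 4v(v - 1)(v + 4) vanishes at v ∈ {-4, 0, 1}.
Local minima of P (where P''>0): P(0)=0. Local minima of Q: Q(-4)=-128, Q(1)=-3.
So the global minimum of h is P(0) + Q(-4) − 6 = 0 − 128 − 6 = -134, attained at (0, -4).

-134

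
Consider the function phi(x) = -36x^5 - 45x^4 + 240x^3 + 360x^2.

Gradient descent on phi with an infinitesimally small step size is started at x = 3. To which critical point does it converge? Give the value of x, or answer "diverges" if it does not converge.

phi'(x) = -180x(x - 2)(x + 1)(x + 2), so phi'(3) = -10800.
Gradient descent moves in the -phi' direction, i.e. x is increasing.
There is no critical point above x=3, and phi' keeps the same sign, so the iterate runs off to +∞.

diverges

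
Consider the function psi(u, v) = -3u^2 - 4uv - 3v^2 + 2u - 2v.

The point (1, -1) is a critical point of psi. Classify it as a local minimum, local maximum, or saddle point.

local maximum

The Hessian of psi is constant: H = [[-6, -4], [-4, -6]].
det(H) = (-6)·(-6) − (-4)² = 20.
det(H) > 0 and tr(H) = -12 < 0, so H is negative definite and the point is a local maximum.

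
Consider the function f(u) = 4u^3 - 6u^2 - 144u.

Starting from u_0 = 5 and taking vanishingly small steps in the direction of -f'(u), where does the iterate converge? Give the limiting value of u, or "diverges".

4

f'(u) = 12(u - 4)(u + 3), so f'(5) = 96.
Gradient descent moves in the -f' direction, i.e. u is decreasing.
The nearest critical point in that direction is u = 4, where f'' = 84 > 0 (a local minimum). The iterate converges there.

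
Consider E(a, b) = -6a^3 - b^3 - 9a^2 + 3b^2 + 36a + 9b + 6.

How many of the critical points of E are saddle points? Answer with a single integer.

E separates as a function of a plus a function of b, so ∇E=0 decouples.
∂E/∂a = -18(a - 1)(a + 2) = 0 at a ∈ {-2, 1}; ∂E/∂b = -3(b - 3)(b + 1) = 0 at b ∈ {-1, 3}.
The Hessian is diagonal: diag(E_aa, E_bb). Second derivatives: E_aa(-2)=54, E_aa(1)=-54; E_bb(-1)=12, E_bb(3)=-12.
Saddle points occur where the two diagonal entries have opposite signs: (-2, 3), (1, -1). Count: 2.

2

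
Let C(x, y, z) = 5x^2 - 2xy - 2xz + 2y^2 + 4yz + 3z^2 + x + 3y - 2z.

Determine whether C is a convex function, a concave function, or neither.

convex

C is quadratic, so its Hessian is the constant matrix H = [[10, -2, -2], [-2, 4, 4], [-2, 4, 6]].
Leading principal minors: 10, 36, 72.
All positive ⇒ H ≻ 0 ⇒ convex.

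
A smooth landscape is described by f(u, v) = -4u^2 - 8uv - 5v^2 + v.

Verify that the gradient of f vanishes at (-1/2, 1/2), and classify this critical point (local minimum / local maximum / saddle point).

∇f = (-8u - 8v, -8u - 10v + 1); substituting (-1/2, 1/2) gives ∇f = (0, 0), so (-1/2, 1/2) is indeed a critical point.
The Hessian of f is constant: H = [[-8, -8], [-8, -10]].
det(H) = (-8)·(-10) − (-8)² = 16.
det(H) > 0 and tr(H) = -18 < 0, so H is negative definite and the point is a local maximum.

local maximum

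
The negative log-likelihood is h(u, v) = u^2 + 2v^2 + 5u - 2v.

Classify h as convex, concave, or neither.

h is quadratic, so its Hessian is the constant matrix H = [[2, 0], [0, 4]].
det(H) = 8, tr(H) = 6.
det(H) > 0 and tr(H) > 0, so H is positive definite everywhere: convex.

convex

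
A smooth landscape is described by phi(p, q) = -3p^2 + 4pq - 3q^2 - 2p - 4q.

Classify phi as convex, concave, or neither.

concave

phi is quadratic, so its Hessian is the constant matrix H = [[-6, 4], [4, -6]].
det(H) = 20, tr(H) = -12.
det(H) > 0 and tr(H) < 0, so H is negative definite everywhere: concave.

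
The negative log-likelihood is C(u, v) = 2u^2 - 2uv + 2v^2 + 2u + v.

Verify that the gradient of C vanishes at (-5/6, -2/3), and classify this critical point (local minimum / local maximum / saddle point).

∇C = (4u - 2v + 2, -2u + 4v + 1); substituting (-5/6, -2/3) gives ∇C = (0, 0), so (-5/6, -2/3) is indeed a critical point.
The Hessian of C is constant: H = [[4, -2], [-2, 4]].
det(H) = 4·4 − (-2)² = 12.
det(H) > 0 and tr(H) = 8 > 0, so H is positive definite and the point is a local minimum.

local minimum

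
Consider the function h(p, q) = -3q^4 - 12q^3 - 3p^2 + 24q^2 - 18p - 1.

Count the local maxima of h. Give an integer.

2

h separates as a function of p plus a function of q, so ∇h=0 decouples.
∂h/∂p = -6(p + 3) = 0 at p ∈ {-3}; ∂h/∂q = -12q(q - 1)(q + 4) = 0 at q ∈ {-4, 0, 1}.
The Hessian is diagonal: diag(h_pp, h_qq). Second derivatives: h_pp(-3)=-6; h_qq(-4)=-240, h_qq(0)=48, h_qq(1)=-60.
Local maxima occur where both diagonal entries negative: (-3, -4), (-3, 1). Count: 2.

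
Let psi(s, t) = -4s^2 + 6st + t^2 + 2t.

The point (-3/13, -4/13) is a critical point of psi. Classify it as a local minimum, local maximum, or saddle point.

The Hessian of psi is constant: H = [[-8, 6], [6, 2]].
det(H) = (-8)·2 − 6² = -52.
Since det(H) < 0, H is indefinite and the critical point is a saddle point.

saddle point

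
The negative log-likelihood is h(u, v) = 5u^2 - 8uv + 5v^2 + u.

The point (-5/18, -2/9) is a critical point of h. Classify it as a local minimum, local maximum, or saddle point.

The Hessian of h is constant: H = [[10, -8], [-8, 10]].
det(H) = 10·10 − (-8)² = 36.
det(H) > 0 and tr(H) = 20 > 0, so H is positive definite and the point is a local minimum.

local minimum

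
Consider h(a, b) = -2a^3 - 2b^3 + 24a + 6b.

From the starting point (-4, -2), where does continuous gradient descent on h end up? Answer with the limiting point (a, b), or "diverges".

h is separable, so gradient descent decouples: a follows -∂h/∂a, b follows -∂h/∂b.
∂h/∂a = -6(a - 2)(a + 2); at a=-4 this is -72, so a increases.
∂h/∂b = -6(b - 1)(b + 1); at b=-2 this is -18, so b increases.
a converges to its nearest critical value -2 (a local min of the a-part); b converges to -1. The iterate converges to (-2, -1).

(-2, -1)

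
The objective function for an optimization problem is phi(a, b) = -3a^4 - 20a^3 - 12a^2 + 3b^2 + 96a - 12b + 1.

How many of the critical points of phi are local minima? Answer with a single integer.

phi separates as a function of a plus a function of b, so ∇phi=0 decouples.
∂phi/∂a = -12(a - 1)(a + 2)(a + 4) = 0 at a ∈ {-4, -2, 1}; ∂phi/∂b = 6(b - 2) = 0 at b ∈ {2}.
The Hessian is diagonal: diag(phi_aa, phi_bb). Second derivatives: phi_aa(-4)=-120, phi_aa(-2)=72, phi_aa(1)=-180; phi_bb(2)=6.
Local minima occur where both diagonal entries positive: (-2, 2). Count: 1.

1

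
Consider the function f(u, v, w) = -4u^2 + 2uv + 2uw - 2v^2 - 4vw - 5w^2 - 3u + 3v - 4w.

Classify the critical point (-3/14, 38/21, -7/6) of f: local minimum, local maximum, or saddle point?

local maximum

The Hessian is constant: H = [[-8, 2, 2], [2, -4, -4], [2, -4, -10]].
Leading principal minors: Δ₁ = -8, Δ₂ = 28, Δ₃ = -168.
The minors alternate sign starting negative (−, +, −), so H is negative definite: a local maximum.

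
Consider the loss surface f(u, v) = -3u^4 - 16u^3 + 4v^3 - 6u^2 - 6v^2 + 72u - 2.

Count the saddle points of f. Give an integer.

f separates as a function of u plus a function of v, so ∇f=0 decouples.
∂f/∂u = -12(u - 1)(u + 2)(u + 3) = 0 at u ∈ {-3, -2, 1}; ∂f/∂v = 12v(v - 1) = 0 at v ∈ {0, 1}.
The Hessian is diagonal: diag(f_uu, f_vv). Second derivatives: f_uu(-3)=-48, f_uu(-2)=36, f_uu(1)=-144; f_vv(0)=-12, f_vv(1)=12.
Saddle points occur where the two diagonal entries have opposite signs: (-3, 1), (-2, 0), (1, 1). Count: 3.

3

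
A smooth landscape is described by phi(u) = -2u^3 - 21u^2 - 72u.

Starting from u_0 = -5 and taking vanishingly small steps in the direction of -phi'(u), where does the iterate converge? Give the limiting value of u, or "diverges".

phi'(u) = -6(u + 3)(u + 4), so phi'(-5) = -12.
Gradient descent moves in the -phi' direction, i.e. u is increasing.
The nearest critical point in that direction is u = -4, where phi'' = 6 > 0 (a local minimum). The iterate converges there.

-4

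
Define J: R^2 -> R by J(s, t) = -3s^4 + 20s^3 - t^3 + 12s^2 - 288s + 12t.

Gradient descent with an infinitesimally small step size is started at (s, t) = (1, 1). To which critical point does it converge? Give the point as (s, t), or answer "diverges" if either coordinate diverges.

(3, -2)

J is separable, so gradient descent decouples: s follows -∂J/∂s, t follows -∂J/∂t.
∂J/∂s = -12(s - 4)(s - 3)(s + 2); at s=1 this is -216, so s increases.
∂J/∂t = -3(t - 2)(t + 2); at t=1 this is 9, so t decreases.
s converges to its nearest critical value 3 (a local min of the s-part); t converges to -2. The iterate converges to (3, -2).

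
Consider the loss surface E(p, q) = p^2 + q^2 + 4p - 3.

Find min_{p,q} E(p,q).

-7

E(p,q) separates as A(p) + B(q) − 3, so its minimum is min A + min B − 3.
A'(p) = 2p + 4 vanishes at p ∈ {-2}; B'(q) = 2q vanishes at q ∈ {0}.
Local minima of A (where A''>0): A(-2)=-4. Local minima of B: B(0)=0.
So the global minimum of E is A(-2) + B(0) − 3 = -4 + 0 − 3 = -7, attained at (-2, 0).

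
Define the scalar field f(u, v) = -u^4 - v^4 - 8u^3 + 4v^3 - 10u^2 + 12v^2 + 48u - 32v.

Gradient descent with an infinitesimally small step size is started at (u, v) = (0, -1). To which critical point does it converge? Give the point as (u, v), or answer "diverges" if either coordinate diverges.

(-3, 1)

f is separable, so gradient descent decouples: u follows -∂f/∂u, v follows -∂f/∂v.
∂f/∂u = -4(u - 1)(u + 3)(u + 4); at u=0 this is 48, so u decreases.
∂f/∂v = -4(v - 4)(v - 1)(v + 2); at v=-1 this is -40, so v increases.
u converges to its nearest critical value -3 (a local min of the u-part); v converges to 1. The iterate converges to (-3, 1).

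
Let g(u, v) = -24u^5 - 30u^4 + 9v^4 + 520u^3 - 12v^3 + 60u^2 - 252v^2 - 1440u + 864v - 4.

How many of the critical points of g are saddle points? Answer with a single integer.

g separates as a function of u plus a function of v, so ∇g=0 decouples.
∂g/∂u = -120(u - 3)(u - 1)(u + 1)(u + 4) = 0 at u ∈ {-4, -1, 1, 3}; ∂g/∂v = 36(v - 3)(v - 2)(v + 4) = 0 at v ∈ {-4, 2, 3}.
The Hessian is diagonal: diag(g_uu, g_vv). Second derivatives: g_uu(-4)=12600, g_uu(-1)=-2880, g_uu(1)=2400, g_uu(3)=-6720; g_vv(-4)=1512, g_vv(2)=-216, g_vv(3)=252.
Saddle points occur where the two diagonal entries have opposite signs: (-4, 2), (-1, -4), (-1, 3), (1, 2), (3, -4), (3, 3). Count: 6.

6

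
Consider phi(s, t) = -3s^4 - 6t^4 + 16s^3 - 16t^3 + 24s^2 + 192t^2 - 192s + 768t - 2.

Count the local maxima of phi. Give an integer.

phi separates as a function of s plus a function of t, so ∇phi=0 decouples.
∂phi/∂s = -12(s - 4)(s - 2)(s + 2) = 0 at s ∈ {-2, 2, 4}; ∂phi/∂t = -24(t - 4)(t + 2)(t + 4) = 0 at t ∈ {-4, -2, 4}.
The Hessian is diagonal: diag(phi_ss, phi_tt). Second derivatives: phi_ss(-2)=-288, phi_ss(2)=96, phi_ss(4)=-144; phi_tt(-4)=-384, phi_tt(-2)=288, phi_tt(4)=-1152.
Local maxima occur where both diagonal entries negative: (-2, -4), (-2, 4), (4, -4), (4, 4). Count: 4.

4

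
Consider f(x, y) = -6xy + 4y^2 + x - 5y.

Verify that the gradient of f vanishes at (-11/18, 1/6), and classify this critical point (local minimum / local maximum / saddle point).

saddle point

∇f = (-6y + 1, -6x + 8y - 5); substituting (-11/18, 1/6) gives ∇f = (0, 0), so (-11/18, 1/6) is indeed a critical point.
The Hessian of f is constant: H = [[0, -6], [-6, 8]].
det(H) = 0·8 − (-6)² = -36.
Since det(H) < 0, H is indefinite and the critical point is a saddle point.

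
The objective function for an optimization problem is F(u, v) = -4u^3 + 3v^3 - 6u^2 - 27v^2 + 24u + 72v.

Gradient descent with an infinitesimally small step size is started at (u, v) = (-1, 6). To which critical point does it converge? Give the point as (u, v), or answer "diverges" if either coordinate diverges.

F is separable, so gradient descent decouples: u follows -∂F/∂u, v follows -∂F/∂v.
∂F/∂u = -12(u - 1)(u + 2); at u=-1 this is 24, so u decreases.
∂F/∂v = 9(v - 4)(v - 2); at v=6 this is 72, so v decreases.
u converges to its nearest critical value -2 (a local min of the u-part); v converges to 4. The iterate converges to (-2, 4).

(-2, 4)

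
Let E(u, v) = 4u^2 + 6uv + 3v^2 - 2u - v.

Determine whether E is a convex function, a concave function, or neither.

E is quadratic, so its Hessian is the constant matrix H = [[8, 6], [6, 6]].
det(H) = 12, tr(H) = 14.
det(H) > 0 and tr(H) > 0, so H is positive definite everywhere: convex.

convex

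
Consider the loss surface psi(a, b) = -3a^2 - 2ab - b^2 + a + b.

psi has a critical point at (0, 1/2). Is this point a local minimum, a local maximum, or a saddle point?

The Hessian of psi is constant: H = [[-6, -2], [-2, -2]].
det(H) = (-6)·(-2) − (-2)² = 8.
det(H) > 0 and tr(H) = -8 < 0, so H is negative definite and the point is a local maximum.

local maximum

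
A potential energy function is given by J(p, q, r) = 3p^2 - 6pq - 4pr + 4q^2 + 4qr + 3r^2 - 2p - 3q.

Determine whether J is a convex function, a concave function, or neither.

J is quadratic, so its Hessian is the constant matrix H = [[6, -6, -4], [-6, 8, 4], [-4, 4, 6]].
Leading principal minors: 6, 12, 40.
All positive ⇒ H ≻ 0 ⇒ convex.

convex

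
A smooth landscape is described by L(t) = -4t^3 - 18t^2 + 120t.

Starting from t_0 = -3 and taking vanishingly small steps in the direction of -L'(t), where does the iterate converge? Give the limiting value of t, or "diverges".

L'(t) = -12(t - 2)(t + 5), so L'(-3) = 120.
Gradient descent moves in the -L' direction, i.e. t is decreasing.
The nearest critical point in that direction is t = -5, where L'' = 84 > 0 (a local minimum). The iterate converges there.

-5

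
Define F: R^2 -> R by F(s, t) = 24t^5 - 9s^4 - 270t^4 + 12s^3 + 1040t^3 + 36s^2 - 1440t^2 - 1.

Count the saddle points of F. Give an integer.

6

F separates as a function of s plus a function of t, so ∇F=0 decouples.
∂F/∂s = -36s(s - 2)(s + 1) = 0 at s ∈ {-1, 0, 2}; ∂F/∂t = 120t(t - 4)(t - 3)(t - 2) = 0 at t ∈ {0, 2, 3, 4}.
The Hessian is diagonal: diag(F_ss, F_tt). Second derivatives: F_ss(-1)=-108, F_ss(0)=72, F_ss(2)=-216; F_tt(0)=-2880, F_tt(2)=480, F_tt(3)=-360, F_tt(4)=960.
Saddle points occur where the two diagonal entries have opposite signs: (-1, 2), (-1, 4), (0, 0), (0, 3), (2, 2), (2, 4). Count: 6.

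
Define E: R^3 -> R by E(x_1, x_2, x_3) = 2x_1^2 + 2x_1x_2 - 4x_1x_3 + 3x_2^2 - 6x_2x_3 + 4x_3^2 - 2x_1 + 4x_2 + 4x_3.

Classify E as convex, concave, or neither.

convex

E is quadratic, so its Hessian is the constant matrix H = [[4, 2, -4], [2, 6, -6], [-4, -6, 8]].
Leading principal minors: 4, 20, 16.
All positive ⇒ H ≻ 0 ⇒ convex.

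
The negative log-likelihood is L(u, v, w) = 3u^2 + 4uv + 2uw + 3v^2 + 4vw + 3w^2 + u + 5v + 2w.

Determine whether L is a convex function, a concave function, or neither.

L is quadratic, so its Hessian is the constant matrix H = [[6, 4, 2], [4, 6, 4], [2, 4, 6]].
Leading principal minors: 6, 20, 64.
All positive ⇒ H ≻ 0 ⇒ convex.

convex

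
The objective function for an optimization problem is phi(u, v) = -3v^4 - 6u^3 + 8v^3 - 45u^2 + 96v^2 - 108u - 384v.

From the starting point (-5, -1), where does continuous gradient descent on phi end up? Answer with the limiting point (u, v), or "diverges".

(-3, 2)

phi is separable, so gradient descent decouples: u follows -∂phi/∂u, v follows -∂phi/∂v.
∂phi/∂u = -18(u + 2)(u + 3); at u=-5 this is -108, so u increases.
∂phi/∂v = -12(v - 4)(v - 2)(v + 4); at v=-1 this is -540, so v increases.
u converges to its nearest critical value -3 (a local min of the u-part); v converges to 2. The iterate converges to (-3, 2).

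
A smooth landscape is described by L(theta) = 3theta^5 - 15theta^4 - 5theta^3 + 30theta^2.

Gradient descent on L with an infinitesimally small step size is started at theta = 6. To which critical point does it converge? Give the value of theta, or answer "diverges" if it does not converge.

4

L'(theta) = 15theta(theta - 4)(theta - 1)(theta + 1), so L'(6) = 6300.
Gradient descent moves in the -L' direction, i.e. theta is decreasing.
The nearest critical point in that direction is theta = 4, where L'' = 900 > 0 (a local minimum). The iterate converges there.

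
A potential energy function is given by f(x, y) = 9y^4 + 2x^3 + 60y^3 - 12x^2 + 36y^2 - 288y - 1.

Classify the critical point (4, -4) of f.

local minimum

The mixed partial ∂²f/∂x∂y is 0, so the Hessian at any point is diag(f_xx, f_yy) = diag(12(x - 2), 36(3y^2 + 10y + 2)).
At (4, -4): H = diag(24, 360).
Both eigenvalues are positive, so H is positive definite: a local minimum.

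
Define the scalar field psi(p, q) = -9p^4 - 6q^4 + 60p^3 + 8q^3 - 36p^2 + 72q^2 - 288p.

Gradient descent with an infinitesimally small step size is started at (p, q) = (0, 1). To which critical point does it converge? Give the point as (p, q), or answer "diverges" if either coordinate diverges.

(2, 0)

psi is separable, so gradient descent decouples: p follows -∂psi/∂p, q follows -∂psi/∂q.
∂psi/∂p = -36(p - 4)(p - 2)(p + 1); at p=0 this is -288, so p increases.
∂psi/∂q = -24q(q - 3)(q + 2); at q=1 this is 144, so q decreases.
p converges to its nearest critical value 2 (a local min of the p-part); q converges to 0. The iterate converges to (2, 0).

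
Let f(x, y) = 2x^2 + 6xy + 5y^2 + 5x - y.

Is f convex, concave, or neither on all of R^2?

f is quadratic, so its Hessian is the constant matrix H = [[4, 6], [6, 10]].
det(H) = 4, tr(H) = 14.
det(H) > 0 and tr(H) > 0, so H is positive definite everywhere: convex.

convex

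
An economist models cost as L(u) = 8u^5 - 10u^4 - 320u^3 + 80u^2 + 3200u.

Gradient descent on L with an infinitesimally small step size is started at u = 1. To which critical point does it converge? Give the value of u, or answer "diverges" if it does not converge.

L'(u) = 40(u - 5)(u - 2)(u + 2)(u + 4), so L'(1) = 2400.
Gradient descent moves in the -L' direction, i.e. u is decreasing.
The nearest critical point in that direction is u = -2, where L'' = 2240 > 0 (a local minimum). The iterate converges there.

-2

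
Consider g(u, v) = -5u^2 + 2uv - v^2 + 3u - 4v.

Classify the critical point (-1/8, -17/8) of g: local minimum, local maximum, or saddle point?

The Hessian of g is constant: H = [[-10, 2], [2, -2]].
det(H) = (-10)·(-2) − 2² = 16.
det(H) > 0 and tr(H) = -12 < 0, so H is negative definite and the point is a local maximum.

local maximum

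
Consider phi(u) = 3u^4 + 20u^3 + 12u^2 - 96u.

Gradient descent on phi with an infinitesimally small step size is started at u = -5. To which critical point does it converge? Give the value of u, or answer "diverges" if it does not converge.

phi'(u) = 12(u - 1)(u + 2)(u + 4), so phi'(-5) = -216.
Gradient descent moves in the -phi' direction, i.e. u is increasing.
The nearest critical point in that direction is u = -4, where phi'' = 120 > 0 (a local minimum). The iterate converges there.

-4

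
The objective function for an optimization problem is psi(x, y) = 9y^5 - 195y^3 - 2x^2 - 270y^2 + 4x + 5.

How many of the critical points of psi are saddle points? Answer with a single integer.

2

psi separates as a function of x plus a function of y, so ∇psi=0 decouples.
∂psi/∂x = -4(x - 1) = 0 at x ∈ {1}; ∂psi/∂y = 45y(y - 4)(y + 1)(y + 3) = 0 at y ∈ {-3, -1, 0, 4}.
The Hessian is diagonal: diag(psi_xx, psi_yy). Second derivatives: psi_xx(1)=-4; psi_yy(-3)=-1890, psi_yy(-1)=450, psi_yy(0)=-540, psi_yy(4)=6300.
Saddle points occur where the two diagonal entries have opposite signs: (1, -1), (1, 4). Count: 2.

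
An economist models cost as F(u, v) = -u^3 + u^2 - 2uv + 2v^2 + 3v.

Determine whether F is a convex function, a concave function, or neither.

neither

The term -u^3 is cubic, so the Hessian is not constant.
∂²F/∂u² = -6u + 2, which takes both signs as u varies (negative for sufficiently large u). A diagonal entry of the Hessian changing sign means the Hessian is neither positive- nor negative-semidefinite on all of R^2.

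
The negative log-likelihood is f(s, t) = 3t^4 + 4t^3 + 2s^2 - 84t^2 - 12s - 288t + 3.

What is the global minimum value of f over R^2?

-1487

f(s,t) separates as P(s) + Q(t) + 3, so its minimum is min P + min Q + 3.
P'(s) = 4s - 12 vanishes at s ∈ {3}; Q'(t) = 12(t - 4)(t + 2)(t + 3) vanishes at t ∈ {-3, -2, 4}.
Local minima of P (where P''>0): P(3)=-18. Local minima of Q: Q(-3)=243, Q(4)=-1472.
So the global minimum of f is P(3) + Q(4) + 3 = -18 − 1472 + 3 = -1487, attained at (3, 4).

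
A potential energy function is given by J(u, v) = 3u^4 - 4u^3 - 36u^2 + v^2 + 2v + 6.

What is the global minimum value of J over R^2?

J(u,v) separates as P(u) + Q(v) + 6, so its minimum is min P + min Q + 6.
P'(u) = 12u(u - 3)(u + 2) vanishes at u ∈ {-2, 0, 3}; Q'(v) = 2v + 2 vanishes at v ∈ {-1}.
Local minima of P (where P''>0): P(-2)=-64, P(3)=-189. Local minima of Q: Q(-1)=-1.
So the global minimum of J is P(3) + Q(-1) + 6 = -189 − 1 + 6 = -184, attained at (3, -1).

-184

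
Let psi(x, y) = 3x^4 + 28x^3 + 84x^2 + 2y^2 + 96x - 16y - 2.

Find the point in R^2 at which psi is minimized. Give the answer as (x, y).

psi(x,y) separates as P(x) + Q(y) − 2, so its minimum is min P + min Q − 2.
P'(x) = 12(x + 1)(x + 2)(x + 4) vanishes at x ∈ {-4, -2, -1}; Q'(y) = 4y - 16 vanishes at y ∈ {4}.
Local minima of P (where P''>0): P(-4)=-64, P(-1)=-37. Local minima of Q: Q(4)=-32.
So the global minimum of psi is P(-4) + Q(4) − 2 = -64 − 32 − 2 = -98, attained at (-4, 4).

(-4, 4)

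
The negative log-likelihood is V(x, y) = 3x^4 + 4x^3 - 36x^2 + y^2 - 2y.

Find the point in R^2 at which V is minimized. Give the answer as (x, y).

V(x,y) separates as P(x) + Q(y), so its minimum is min P + min Q.
P'(x) = 12x(x - 2)(x + 3) vanishes at x ∈ {-3, 0, 2}; Q'(y) = 2y - 2 vanishes at y ∈ {1}.
Local minima of P (where P''>0): P(-3)=-189, P(2)=-64. Local minima of Q: Q(1)=-1.
So the global minimum of V is P(-3) + Q(1) = -189 − 1 = -190, attained at (-3, 1).

(-3, 1)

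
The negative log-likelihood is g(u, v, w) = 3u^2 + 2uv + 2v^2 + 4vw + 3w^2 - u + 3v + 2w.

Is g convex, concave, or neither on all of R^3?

convex

g is quadratic, so its Hessian is the constant matrix H = [[6, 2, 0], [2, 4, 4], [0, 4, 6]].
Leading principal minors: 6, 20, 24.
All positive ⇒ H ≻ 0 ⇒ convex.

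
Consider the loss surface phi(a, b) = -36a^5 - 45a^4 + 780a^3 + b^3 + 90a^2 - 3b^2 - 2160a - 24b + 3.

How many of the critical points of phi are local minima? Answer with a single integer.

phi separates as a function of a plus a function of b, so ∇phi=0 decouples.
∂phi/∂a = -180(a - 3)(a - 1)(a + 1)(a + 4) = 0 at a ∈ {-4, -1, 1, 3}; ∂phi/∂b = 3(b - 4)(b + 2) = 0 at b ∈ {-2, 4}.
The Hessian is diagonal: diag(phi_aa, phi_bb). Second derivatives: phi_aa(-4)=18900, phi_aa(-1)=-4320, phi_aa(1)=3600, phi_aa(3)=-10080; phi_bb(-2)=-18, phi_bb(4)=18.
Local minima occur where both diagonal entries positive: (-4, 4), (1, 4). Count: 2.

2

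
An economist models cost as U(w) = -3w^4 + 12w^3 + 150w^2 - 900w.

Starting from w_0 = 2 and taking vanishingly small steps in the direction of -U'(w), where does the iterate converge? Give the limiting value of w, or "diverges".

U'(w) = -12(w - 5)(w - 3)(w + 5), so U'(2) = -252.
Gradient descent moves in the -U' direction, i.e. w is increasing.
The nearest critical point in that direction is w = 3, where U'' = 192 > 0 (a local minimum). The iterate converges there.

3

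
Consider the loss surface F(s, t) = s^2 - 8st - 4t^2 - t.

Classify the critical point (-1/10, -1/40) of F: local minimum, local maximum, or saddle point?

saddle point

The Hessian of F is constant: H = [[2, -8], [-8, -8]].
det(H) = 2·(-8) − (-8)² = -80.
Since det(H) < 0, H is indefinite and the critical point is a saddle point.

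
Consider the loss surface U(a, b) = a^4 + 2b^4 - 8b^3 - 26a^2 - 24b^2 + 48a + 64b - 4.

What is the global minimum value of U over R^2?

-484

U(a,b) separates as P(a) + Q(b) − 4, so its minimum is min P + min Q − 4.
P'(a) = 4(a - 3)(a - 1)(a + 4) vanishes at a ∈ {-4, 1, 3}; Q'(b) = 8(b - 4)(b - 1)(b + 2) vanishes at b ∈ {-2, 1, 4}.
Local minima of P (where P''>0): P(-4)=-352, P(3)=-9. Local minima of Q: Q(-2)=-128, Q(4)=-128.
So the global minimum of U is P(-4) + Q(-2) − 4 = -352 − 128 − 4 = -484, attained at (-4, -2).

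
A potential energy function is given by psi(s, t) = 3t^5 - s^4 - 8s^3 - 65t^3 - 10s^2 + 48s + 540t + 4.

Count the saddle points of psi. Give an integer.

psi separates as a function of s plus a function of t, so ∇psi=0 decouples.
∂psi/∂s = -4(s - 1)(s + 3)(s + 4) = 0 at s ∈ {-4, -3, 1}; ∂psi/∂t = 15(t - 3)(t - 2)(t + 2)(t + 3) = 0 at t ∈ {-3, -2, 2, 3}.
The Hessian is diagonal: diag(psi_ss, psi_tt). Second derivatives: psi_ss(-4)=-20, psi_ss(-3)=16, psi_ss(1)=-80; psi_tt(-3)=-450, psi_tt(-2)=300, psi_tt(2)=-300, psi_tt(3)=450.
Saddle points occur where the two diagonal entries have opposite signs: (-4, -2), (-4, 3), (-3, -3), (-3, 2), (1, -2), (1, 3). Count: 6.

6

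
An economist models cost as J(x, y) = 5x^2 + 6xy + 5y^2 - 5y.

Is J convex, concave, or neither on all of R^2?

convex

J is quadratic, so its Hessian is the constant matrix H = [[10, 6], [6, 10]].
det(H) = 64, tr(H) = 20.
det(H) > 0 and tr(H) > 0, so H is positive definite everywhere: convex.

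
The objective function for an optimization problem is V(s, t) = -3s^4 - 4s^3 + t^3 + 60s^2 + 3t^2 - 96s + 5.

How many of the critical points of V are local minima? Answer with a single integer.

V separates as a function of s plus a function of t, so ∇V=0 decouples.
∂V/∂s = -12(s - 2)(s - 1)(s + 4) = 0 at s ∈ {-4, 1, 2}; ∂V/∂t = 3t(t + 2) = 0 at t ∈ {-2, 0}.
The Hessian is diagonal: diag(V_ss, V_tt). Second derivatives: V_ss(-4)=-360, V_ss(1)=60, V_ss(2)=-72; V_tt(-2)=-6, V_tt(0)=6.
Local minima occur where both diagonal entries positive: (1, 0). Count: 1.

1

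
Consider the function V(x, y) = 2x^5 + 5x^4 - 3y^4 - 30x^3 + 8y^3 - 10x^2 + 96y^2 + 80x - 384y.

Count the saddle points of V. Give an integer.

6

V separates as a function of x plus a function of y, so ∇V=0 decouples.
∂V/∂x = 10(x - 2)(x - 1)(x + 1)(x + 4) = 0 at x ∈ {-4, -1, 1, 2}; ∂V/∂y = -12(y - 4)(y - 2)(y + 4) = 0 at y ∈ {-4, 2, 4}.
The Hessian is diagonal: diag(V_xx, V_yy). Second derivatives: V_xx(-4)=-900, V_xx(-1)=180, V_xx(1)=-100, V_xx(2)=180; V_yy(-4)=-576, V_yy(2)=144, V_yy(4)=-192.
Saddle points occur where the two diagonal entries have opposite signs: (-4, 2), (-1, -4), (-1, 4), (1, 2), (2, -4), (2, 4). Count: 6.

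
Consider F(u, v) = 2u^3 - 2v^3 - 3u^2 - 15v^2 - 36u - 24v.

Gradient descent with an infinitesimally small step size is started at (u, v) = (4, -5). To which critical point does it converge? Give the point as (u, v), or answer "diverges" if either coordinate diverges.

F is separable, so gradient descent decouples: u follows -∂F/∂u, v follows -∂F/∂v.
∂F/∂u = 6(u - 3)(u + 2); at u=4 this is 36, so u decreases.
∂F/∂v = -6(v + 1)(v + 4); at v=-5 this is -24, so v increases.
u converges to its nearest critical value 3 (a local min of the u-part); v converges to -4. The iterate converges to (3, -4).

(3, -4)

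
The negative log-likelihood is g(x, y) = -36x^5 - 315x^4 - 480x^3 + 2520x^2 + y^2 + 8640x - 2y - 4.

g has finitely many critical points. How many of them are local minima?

g separates as a function of x plus a function of y, so ∇g=0 decouples.
∂g/∂x = -180(x - 2)(x + 2)(x + 3)(x + 4) = 0 at x ∈ {-4, -3, -2, 2}; ∂g/∂y = 2(y - 1) = 0 at y ∈ {1}.
The Hessian is diagonal: diag(g_xx, g_yy). Second derivatives: g_xx(-4)=2160, g_xx(-3)=-900, g_xx(-2)=1440, g_xx(2)=-21600; g_yy(1)=2.
Local minima occur where both diagonal entries positive: (-4, 1), (-2, 1). Count: 2.

2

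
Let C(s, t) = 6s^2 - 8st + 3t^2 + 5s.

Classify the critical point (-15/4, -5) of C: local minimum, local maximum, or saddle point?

The Hessian of C is constant: H = [[12, -8], [-8, 6]].
det(H) = 12·6 − (-8)² = 8.
det(H) > 0 and tr(H) = 18 > 0, so H is positive definite and the point is a local minimum.

local minimum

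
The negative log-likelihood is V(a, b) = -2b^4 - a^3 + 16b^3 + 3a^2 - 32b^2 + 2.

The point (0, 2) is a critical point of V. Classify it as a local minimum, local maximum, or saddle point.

The mixed partial ∂²V/∂a∂b is 0, so the Hessian at any point is diag(V_aa, V_bb) = diag(6(-a + 1), 8(-3b^2 + 12b - 8)).
At (0, 2): H = diag(6, 32).
Both eigenvalues are positive, so H is positive definite: a local minimum.

local minimum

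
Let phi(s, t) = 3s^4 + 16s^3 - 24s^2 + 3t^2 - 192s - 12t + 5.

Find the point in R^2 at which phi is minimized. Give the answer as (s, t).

phi(s,t) separates as P(s) + Q(t) + 5, so its minimum is min P + min Q + 5.
P'(s) = 12(s - 2)(s + 2)(s + 4) vanishes at s ∈ {-4, -2, 2}; Q'(t) = 6(t - 2) vanishes at t ∈ {2}.
Local minima of P (where P''>0): P(-4)=128, P(2)=-304. Local minima of Q: Q(2)=-12.
So the global minimum of phi is P(2) + Q(2) + 5 = -304 − 12 + 5 = -311, attained at (2, 2).

(2, 2)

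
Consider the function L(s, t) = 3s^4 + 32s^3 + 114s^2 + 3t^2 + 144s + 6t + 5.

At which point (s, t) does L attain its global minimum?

(-1, -1)

L(s,t) separates as P(s) + Q(t) + 5, so its minimum is min P + min Q + 5.
P'(s) = 12(s + 1)(s + 3)(s + 4) vanishes at s ∈ {-4, -3, -1}; Q'(t) = 6(t + 1) vanishes at t ∈ {-1}.
Local minima of P (where P''>0): P(-4)=-32, P(-1)=-59. Local minima of Q: Q(-1)=-3.
So the global minimum of L is P(-1) + Q(-1) + 5 = -59 − 3 + 5 = -57, attained at (-1, -1).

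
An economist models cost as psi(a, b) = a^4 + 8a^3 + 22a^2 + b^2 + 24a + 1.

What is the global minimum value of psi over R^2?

-8

psi(a,b) separates as P(a) + Q(b) + 1, so its minimum is min P + min Q + 1.
P'(a) = 4(a + 1)(a + 2)(a + 3) vanishes at a ∈ {-3, -2, -1}; Q'(b) = 2b vanishes at b ∈ {0}.
Local minima of P (where P''>0): P(-3)=-9, P(-1)=-9. Local minima of Q: Q(0)=0.
So the global minimum of psi is P(-3) + Q(0) + 1 = -9 + 0 + 1 = -8, attained at (-3, 0).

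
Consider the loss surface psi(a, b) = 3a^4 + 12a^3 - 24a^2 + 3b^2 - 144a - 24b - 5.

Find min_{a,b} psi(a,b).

-293

psi(a,b) separates as P(a) + Q(b) − 5, so its minimum is min P + min Q − 5.
P'(a) = 12(a - 2)(a + 2)(a + 3) vanishes at a ∈ {-3, -2, 2}; Q'(b) = 6b - 24 vanishes at b ∈ {4}.
Local minima of P (where P''>0): P(-3)=135, P(2)=-240. Local minima of Q: Q(4)=-48.
So the global minimum of psi is P(2) + Q(4) − 5 = -240 − 48 − 5 = -293, attained at (2, 4).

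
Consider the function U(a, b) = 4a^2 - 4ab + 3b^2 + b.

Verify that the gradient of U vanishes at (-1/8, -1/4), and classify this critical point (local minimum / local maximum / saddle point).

local minimum

∇U = (8a - 4b, -4a + 6b + 1); substituting (-1/8, -1/4) gives ∇U = (0, 0), so (-1/8, -1/4) is indeed a critical point.
The Hessian of U is constant: H = [[8, -4], [-4, 6]].
det(H) = 8·6 − (-4)² = 32.
det(H) > 0 and tr(H) = 14 > 0, so H is positive definite and the point is a local minimum.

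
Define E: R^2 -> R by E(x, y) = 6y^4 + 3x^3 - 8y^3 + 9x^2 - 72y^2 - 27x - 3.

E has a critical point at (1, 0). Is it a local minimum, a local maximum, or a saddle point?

saddle point

The mixed partial ∂²E/∂x∂y is 0, so the Hessian at any point is diag(E_xx, E_yy) = diag(18(x + 1), 24(3y^2 - 2y - 6)).
At (1, 0): H = diag(36, -144).
The eigenvalues have opposite signs, so H is indefinite: a saddle point.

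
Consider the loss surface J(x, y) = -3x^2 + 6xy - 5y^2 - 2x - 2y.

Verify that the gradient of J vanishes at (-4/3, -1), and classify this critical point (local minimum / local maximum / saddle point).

∇J = (-6x + 6y - 2, 6x - 10y - 2); substituting (-4/3, -1) gives ∇J = (0, 0), so (-4/3, -1) is indeed a critical point.
The Hessian of J is constant: H = [[-6, 6], [6, -10]].
det(H) = (-6)·(-10) − 6² = 24.
det(H) > 0 and tr(H) = -16 < 0, so H is negative definite and the point is a local maximum.

local maximum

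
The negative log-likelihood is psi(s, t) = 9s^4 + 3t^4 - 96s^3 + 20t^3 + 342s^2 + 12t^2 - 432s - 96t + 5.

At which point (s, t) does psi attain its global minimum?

psi(s,t) separates as P(s) + Q(t) + 5, so its minimum is min P + min Q + 5.
P'(s) = 36(s - 4)(s - 3)(s - 1) vanishes at s ∈ {1, 3, 4}; Q'(t) = 12(t - 1)(t + 2)(t + 4) vanishes at t ∈ {-4, -2, 1}.
Local minima of P (where P''>0): P(1)=-177, P(4)=-96. Local minima of Q: Q(-4)=64, Q(1)=-61.
So the global minimum of psi is P(1) + Q(1) + 5 = -177 − 61 + 5 = -233, attained at (1, 1).

(1, 1)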